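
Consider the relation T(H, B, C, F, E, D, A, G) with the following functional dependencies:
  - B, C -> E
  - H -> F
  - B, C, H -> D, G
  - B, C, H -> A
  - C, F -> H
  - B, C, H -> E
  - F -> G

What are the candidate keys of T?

{B, C} never appear on the right of any FD, so every key must include all of them.
{B, C, F}⁺ = {A, B, C, D, E, F, G, H} — all of the relation — so {B, C, F} is a candidate key.
{B, C, H}⁺ = {A, B, C, D, E, F, G, H} — all of the relation — so {B, C, H} is a candidate key.
These are minimal and exhaustive — every other superkey contains one of them.

{B, C, F}, {B, C, H}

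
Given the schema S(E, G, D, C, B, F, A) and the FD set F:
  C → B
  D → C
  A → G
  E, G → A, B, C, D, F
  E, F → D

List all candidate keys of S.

{A, E}, {E, G}

Attributes never on any right-hand side: {E} — every candidate key must contain it.
{A, E} is a candidate key since {A, E}⁺ = {A, B, C, D, E, F, G} covers every attribute.
{E, G} is a candidate key since {E, G}⁺ = {A, B, C, D, E, F, G} covers every attribute.
No proper subset of any of these is a key, and no other minimal superkey exists.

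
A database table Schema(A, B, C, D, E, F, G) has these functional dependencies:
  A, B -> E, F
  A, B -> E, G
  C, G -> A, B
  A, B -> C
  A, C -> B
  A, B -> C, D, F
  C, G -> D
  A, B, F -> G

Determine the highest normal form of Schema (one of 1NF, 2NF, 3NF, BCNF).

Candidate keys: {A, B}, {A, C}, {C, G}. Prime attributes: {A, B, C, G}.
Each dependency's left side is a superkey — BCNF holds.

BCNF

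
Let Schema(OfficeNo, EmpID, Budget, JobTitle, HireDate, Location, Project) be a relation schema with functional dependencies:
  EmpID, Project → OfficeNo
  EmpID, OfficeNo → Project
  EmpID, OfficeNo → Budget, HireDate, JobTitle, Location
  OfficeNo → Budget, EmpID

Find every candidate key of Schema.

{EmpID, Project}, {OfficeNo}

{OfficeNo} is a candidate key since {OfficeNo}⁺ = {Budget, EmpID, HireDate, JobTitle, Location, OfficeNo, Project} covers every attribute.
{EmpID, Project} is a candidate key since {EmpID, Project}⁺ = {Budget, EmpID, HireDate, JobTitle, Location, OfficeNo, Project} covers every attribute.
These are minimal and exhaustive — every other superkey contains one of them.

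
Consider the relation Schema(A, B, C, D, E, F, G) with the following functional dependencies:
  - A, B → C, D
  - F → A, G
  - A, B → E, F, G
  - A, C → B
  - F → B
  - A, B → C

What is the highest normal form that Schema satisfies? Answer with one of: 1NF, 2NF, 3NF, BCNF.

BCNF

Candidate keys: {A, B}, {A, C}, {F}. Prime attributes: {A, B, C, F}.
Every FD has a superkey on the left, so the relation is in BCNF.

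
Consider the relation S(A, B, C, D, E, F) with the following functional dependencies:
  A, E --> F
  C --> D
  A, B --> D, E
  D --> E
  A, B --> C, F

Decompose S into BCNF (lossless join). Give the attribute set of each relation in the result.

{A, B, C}; {A, E, F}; {C, D}; {D, E}

Candidate key of the original relation: {A, B}.
In {A, B, C, D, E, F}, {A, E} is not a superkey ({A, E}⁺ restricted to this set is {A, E, F}), so split on A, E --> F into {A, E, F} and {A, B, C, D, E}.
{A, E, F} has no BCNF violation.
In {A, B, C, D, E}, {C} is not a superkey ({C}⁺ restricted to this set is {C, D, E}), so split on C --> D, E into {C, D, E} and {A, B, C}.
In {C, D, E}, {D} is not a superkey ({D}⁺ restricted to this set is {D, E}), so split on D --> E into {D, E} and {C, D}.
{D, E} has no BCNF violation.
{C, D} has no BCNF violation.
{A, B, C} has no BCNF violation.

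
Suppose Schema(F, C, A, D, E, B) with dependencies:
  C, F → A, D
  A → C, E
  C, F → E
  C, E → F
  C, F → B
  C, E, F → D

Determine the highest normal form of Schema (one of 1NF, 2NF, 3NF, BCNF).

Candidate keys: {A}, {C, E}, {C, F}. Prime attributes: {A, C, E, F}.
The left-hand side of every FD is a superkey, so BCNF is satisfied.

BCNF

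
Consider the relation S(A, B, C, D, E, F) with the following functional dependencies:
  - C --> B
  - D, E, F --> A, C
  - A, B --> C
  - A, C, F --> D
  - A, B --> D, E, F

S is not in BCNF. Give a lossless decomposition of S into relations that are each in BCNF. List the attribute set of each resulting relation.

{A, C, D, E, F}; {B, C}

Candidate keys of the original relation: {A, B}, {A, C}, {D, E, F}.
In {A, B, C, D, E, F}, {C} is not a superkey ({C}⁺ restricted to this set is {B, C}), so split on C --> B into {B, C} and {A, C, D, E, F}.
{B, C}: every determinant is a superkey — BCNF.
{A, C, D, E, F}: every determinant is a superkey — BCNF.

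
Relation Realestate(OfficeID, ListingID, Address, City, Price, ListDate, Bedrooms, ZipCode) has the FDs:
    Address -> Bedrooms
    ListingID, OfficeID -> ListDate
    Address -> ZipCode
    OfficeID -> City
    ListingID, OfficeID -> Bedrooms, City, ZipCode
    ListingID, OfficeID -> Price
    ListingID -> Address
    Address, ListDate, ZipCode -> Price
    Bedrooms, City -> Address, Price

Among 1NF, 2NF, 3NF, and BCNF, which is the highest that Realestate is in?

Candidate key: {ListingID, OfficeID}. Prime attributes: {ListingID, OfficeID}.
For Address -> Bedrooms we have {Address}⁺ = {Address, Bedrooms, ZipCode}; {Address} is not a superkey, so BCNF fails.
Address -> Bedrooms determines the non-prime attribute {Bedrooms} from a non-superkey — 3NF is violated.
Since {ListingID} ⊂ {ListingID, OfficeID} and {ListingID}⁺ ⊇ {Address, Bedrooms, ZipCode} with {Address, Bedrooms, ZipCode} non-prime, there is a partial dependency; 2NF fails.

1NF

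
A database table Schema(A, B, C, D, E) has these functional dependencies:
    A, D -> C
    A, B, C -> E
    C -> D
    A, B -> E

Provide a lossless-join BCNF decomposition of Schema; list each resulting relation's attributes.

Candidate keys of the original relation: {A, B, C}, {A, B, D}.
{A, B, C, D, E}: {A, D} determines {A, C, D} here but is not a superkey — split on A, D -> C, giving {A, C, D} and {A, B, D, E}.
{A, C, D}: {C} determines {C, D} here but is not a superkey — split on C -> D, giving {C, D} and {A, C}.
{C, D} has no BCNF violation.
{A, C} has no BCNF violation.
{A, B, D, E}: {A, B} determines {A, B, E} here but is not a superkey — split on A, B -> E, giving {A, B, E} and {A, B, D}.
{A, B, E} has no BCNF violation.
{A, B, D} has no BCNF violation.

{A, B, D}; {A, B, E}; {A, C}; {C, D}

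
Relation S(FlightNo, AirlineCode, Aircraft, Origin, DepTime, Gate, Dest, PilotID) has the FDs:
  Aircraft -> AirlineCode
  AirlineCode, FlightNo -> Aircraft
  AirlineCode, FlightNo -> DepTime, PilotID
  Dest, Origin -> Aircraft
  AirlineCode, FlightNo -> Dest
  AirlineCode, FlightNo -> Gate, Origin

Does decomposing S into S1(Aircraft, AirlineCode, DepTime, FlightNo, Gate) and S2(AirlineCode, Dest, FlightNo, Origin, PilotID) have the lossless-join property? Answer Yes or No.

S1 ∩ S2 = {AirlineCode, FlightNo}; its closure under F is {Aircraft, AirlineCode, DepTime, Dest, FlightNo, Gate, Origin, PilotID}.
S1 is contained in that closure, so S1 ∩ S2 -> S1 holds and the join is lossless.

Yes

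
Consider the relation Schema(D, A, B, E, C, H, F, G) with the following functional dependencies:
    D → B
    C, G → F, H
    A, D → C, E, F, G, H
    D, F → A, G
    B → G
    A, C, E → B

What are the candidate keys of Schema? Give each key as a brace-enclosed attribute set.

{A, D}, {C, D}, {D, F}

Attributes never on any right-hand side: {D} — every candidate key must contain it.
{A, D}⁺ = {A, B, C, D, E, F, G, H} — all of the relation — so {A, D} is a candidate key.
{C, D}⁺ = {A, B, C, D, E, F, G, H} — all of the relation — so {C, D} is a candidate key.
{D, F}⁺ = {A, B, C, D, E, F, G, H} — all of the relation — so {D, F} is a candidate key.
No proper subset of any of these is a key, and no other minimal superkey exists.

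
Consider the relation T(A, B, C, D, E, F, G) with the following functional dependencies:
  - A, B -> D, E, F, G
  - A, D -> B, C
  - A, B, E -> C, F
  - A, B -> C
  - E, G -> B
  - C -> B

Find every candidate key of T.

No FD produces {A}, so it must be in every candidate key.
Closure of {A, B} is {A, B, C, D, E, F, G}, the whole schema; {A, B} is a candidate key.
Closure of {A, C} is {A, B, C, D, E, F, G}, the whole schema; {A, C} is a candidate key.
Closure of {A, D} is {A, B, C, D, E, F, G}, the whole schema; {A, D} is a candidate key.
Closure of {A, E, G} is {A, B, C, D, E, F, G}, the whole schema; {A, E, G} is a candidate key.
No proper subset of any of these is a key, and no other minimal superkey exists.

{A, B}, {A, C}, {A, D}, {A, E, G}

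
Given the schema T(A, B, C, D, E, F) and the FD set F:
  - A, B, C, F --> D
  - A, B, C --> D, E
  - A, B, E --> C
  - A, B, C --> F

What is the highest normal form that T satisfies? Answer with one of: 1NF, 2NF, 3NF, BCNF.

BCNF

Candidate keys: {A, B, C}, {A, B, E}. Prime attributes: {A, B, C, E}.
Each dependency's left side is a superkey — BCNF holds.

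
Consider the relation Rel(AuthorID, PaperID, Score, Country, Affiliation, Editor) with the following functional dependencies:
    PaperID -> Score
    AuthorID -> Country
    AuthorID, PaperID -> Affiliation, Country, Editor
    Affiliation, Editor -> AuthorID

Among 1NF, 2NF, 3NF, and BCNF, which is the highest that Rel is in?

1NF

Candidate keys: {Affiliation, Editor, PaperID}, {AuthorID, PaperID}. Prime attributes: {Affiliation, AuthorID, Editor, PaperID}.
PaperID -> Score breaks BCNF: {PaperID}⁺ = {PaperID, Score}, so {PaperID} is not a superkey.
PaperID -> Score determines the non-prime attribute {Score} from a non-superkey — 3NF is violated.
The proper key subset {AuthorID} of {AuthorID, PaperID} determines non-prime {Country}, so the relation is not even in 2NF.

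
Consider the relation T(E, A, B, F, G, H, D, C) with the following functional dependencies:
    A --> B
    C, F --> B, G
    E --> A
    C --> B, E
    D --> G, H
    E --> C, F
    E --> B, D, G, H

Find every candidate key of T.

{C}, {E}

{C}⁺ = {A, B, C, D, E, F, G, H}, which is every attribute, so {C} is a candidate key.
{E}⁺ = {A, B, C, D, E, F, G, H}, which is every attribute, so {E} is a candidate key.
No proper subset of any of these is a key, and no other minimal superkey exists.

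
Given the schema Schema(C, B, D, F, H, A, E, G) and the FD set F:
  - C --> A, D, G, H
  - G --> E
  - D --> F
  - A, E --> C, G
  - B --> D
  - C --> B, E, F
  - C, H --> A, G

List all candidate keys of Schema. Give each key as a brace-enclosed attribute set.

{A, E}, {A, G}, {C}

{C} is a candidate key since {C}⁺ = {A, B, C, D, E, F, G, H} covers every attribute.
{A, E} is a candidate key since {A, E}⁺ = {A, B, C, D, E, F, G, H} covers every attribute.
{A, G} is a candidate key since {A, G}⁺ = {A, B, C, D, E, F, G, H} covers every attribute.
Any other superkey properly contains one of these, so there are no further candidate keys.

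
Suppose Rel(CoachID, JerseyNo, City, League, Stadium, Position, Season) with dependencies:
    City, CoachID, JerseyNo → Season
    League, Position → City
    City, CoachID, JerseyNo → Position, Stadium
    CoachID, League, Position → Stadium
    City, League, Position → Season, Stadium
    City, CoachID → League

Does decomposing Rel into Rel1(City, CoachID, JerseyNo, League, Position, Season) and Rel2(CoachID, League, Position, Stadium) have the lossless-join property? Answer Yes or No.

Yes

Rel1 ∩ Rel2 = {CoachID, League, Position}; its closure under F is {City, CoachID, League, Position, Season, Stadium}.
Rel2 is contained in that closure, so Rel1 ∩ Rel2 → Rel2 holds and the join is lossless.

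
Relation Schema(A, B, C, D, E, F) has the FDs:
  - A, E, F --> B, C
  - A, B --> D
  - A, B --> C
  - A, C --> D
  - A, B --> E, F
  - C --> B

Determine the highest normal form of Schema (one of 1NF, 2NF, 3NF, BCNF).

3NF

Candidate keys: {A, B}, {A, C}, {A, E, F}. Prime attributes: {A, B, C, E, F}.
C --> B breaks BCNF: {C}⁺ = {B, C}, so {C} is not a superkey.
Since {B} ⊆ prime attributes and every other non-superkey FD also has a prime right side, the schema is in 3NF.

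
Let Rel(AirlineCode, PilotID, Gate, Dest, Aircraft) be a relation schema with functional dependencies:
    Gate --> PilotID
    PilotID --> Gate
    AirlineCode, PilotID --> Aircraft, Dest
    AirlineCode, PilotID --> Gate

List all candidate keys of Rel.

{AirlineCode, Gate}, {AirlineCode, PilotID}

{AirlineCode} never appears on the right of any FD, so every key must include it.
Closure of {AirlineCode, Gate} is {Aircraft, AirlineCode, Dest, Gate, PilotID}, the whole schema; {AirlineCode, Gate} is a candidate key.
Closure of {AirlineCode, PilotID} is {Aircraft, AirlineCode, Dest, Gate, PilotID}, the whole schema; {AirlineCode, PilotID} is a candidate key.
Any other superkey properly contains one of these, so there are no further candidate keys.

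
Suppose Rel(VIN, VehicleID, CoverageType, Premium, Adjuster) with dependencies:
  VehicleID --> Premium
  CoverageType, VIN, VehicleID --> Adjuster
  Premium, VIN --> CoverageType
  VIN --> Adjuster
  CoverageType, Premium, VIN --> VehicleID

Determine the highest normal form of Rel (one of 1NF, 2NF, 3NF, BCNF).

1NF

Candidate keys: {Premium, VIN}, {VIN, VehicleID}. Prime attributes: {Premium, VIN, VehicleID}.
VehicleID --> Premium: {VehicleID}⁺ = {Premium, VehicleID}, which is not all of the attributes, so the left side is not a superkey — BCNF is violated.
VIN --> Adjuster determines the non-prime attribute {Adjuster} from a non-superkey — 3NF is violated.
{VIN} is a proper subset of the key {Premium, VIN}, and {VIN}⁺ contains the non-prime attribute {Adjuster} — a partial dependency, so 2NF is violated.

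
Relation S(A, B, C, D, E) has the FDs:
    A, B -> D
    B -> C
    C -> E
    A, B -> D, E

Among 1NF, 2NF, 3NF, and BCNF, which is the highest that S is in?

Candidate key: {A, B}. Prime attributes: {A, B}.
For B -> C we have {B}⁺ = {B, C, E}; {B} is not a superkey, so BCNF fails.
Because {C} is non-prime and the left side of B -> C is not a superkey, the relation is not in 3NF.
The proper key subset {B} of {A, B} determines non-prime {C, E}, so the relation is not even in 2NF.

1NF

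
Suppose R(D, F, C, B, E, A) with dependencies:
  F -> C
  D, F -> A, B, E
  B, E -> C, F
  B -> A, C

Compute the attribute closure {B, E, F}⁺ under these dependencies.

{A, B, C, E, F}

Start with {B, E, F}.
F -> C applies; add {C} → now {B, C, E, F}.
B -> A, C applies; add {A} → now {A, B, C, E, F}.
No further FD applies.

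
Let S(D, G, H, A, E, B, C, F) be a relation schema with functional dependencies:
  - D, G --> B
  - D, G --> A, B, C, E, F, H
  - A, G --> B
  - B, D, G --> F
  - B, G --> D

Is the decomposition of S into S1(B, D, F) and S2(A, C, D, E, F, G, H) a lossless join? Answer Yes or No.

No

The shared attributes are {D, F} and {D, F}⁺ = {D, F}.
Neither S1 nor S2 is contained in that closure, so the decomposition is lossy.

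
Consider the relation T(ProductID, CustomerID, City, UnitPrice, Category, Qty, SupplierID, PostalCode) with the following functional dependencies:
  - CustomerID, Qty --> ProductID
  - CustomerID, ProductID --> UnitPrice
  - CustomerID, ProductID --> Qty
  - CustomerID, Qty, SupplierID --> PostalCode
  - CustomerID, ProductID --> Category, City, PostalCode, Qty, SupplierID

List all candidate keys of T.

{CustomerID, ProductID}, {CustomerID, Qty}

Attributes never on any right-hand side: {CustomerID} — every candidate key must contain it.
{CustomerID, ProductID} is a candidate key since {CustomerID, ProductID}⁺ = {Category, City, CustomerID, PostalCode, ProductID, Qty, SupplierID, UnitPrice} covers every attribute.
{CustomerID, Qty} is a candidate key since {CustomerID, Qty}⁺ = {Category, City, CustomerID, PostalCode, ProductID, Qty, SupplierID, UnitPrice} covers every attribute.
These are minimal and exhaustive — every other superkey contains one of them.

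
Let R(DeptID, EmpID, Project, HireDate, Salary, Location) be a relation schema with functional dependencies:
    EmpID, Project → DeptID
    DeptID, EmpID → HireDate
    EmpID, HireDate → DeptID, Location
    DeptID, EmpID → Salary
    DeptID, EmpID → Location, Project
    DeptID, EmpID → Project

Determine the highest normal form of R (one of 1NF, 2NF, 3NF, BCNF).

Candidate keys: {DeptID, EmpID}, {EmpID, HireDate}, {EmpID, Project}. Prime attributes: {DeptID, EmpID, HireDate, Project}.
Each dependency's left side is a superkey — BCNF holds.

BCNF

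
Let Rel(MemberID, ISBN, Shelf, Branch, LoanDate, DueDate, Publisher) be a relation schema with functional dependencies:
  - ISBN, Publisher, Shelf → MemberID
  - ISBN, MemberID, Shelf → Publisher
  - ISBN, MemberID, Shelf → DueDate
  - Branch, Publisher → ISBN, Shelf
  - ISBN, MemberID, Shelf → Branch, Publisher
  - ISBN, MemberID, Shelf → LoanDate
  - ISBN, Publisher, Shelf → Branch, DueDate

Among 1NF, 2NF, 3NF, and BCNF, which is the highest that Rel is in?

BCNF

Candidate keys: {Branch, Publisher}, {ISBN, MemberID, Shelf}, {ISBN, Publisher, Shelf}. Prime attributes: {Branch, ISBN, MemberID, Publisher, Shelf}.
Each dependency's left side is a superkey — BCNF holds.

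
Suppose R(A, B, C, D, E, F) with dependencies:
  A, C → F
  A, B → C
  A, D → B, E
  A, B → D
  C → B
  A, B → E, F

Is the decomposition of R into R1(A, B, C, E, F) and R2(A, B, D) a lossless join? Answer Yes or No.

R1 ∩ R2 = {A, B}; its closure under F is {A, B, C, D, E, F}.
This includes all of R1, so the common attributes are a superkey of R1 — the join is lossless.

Yes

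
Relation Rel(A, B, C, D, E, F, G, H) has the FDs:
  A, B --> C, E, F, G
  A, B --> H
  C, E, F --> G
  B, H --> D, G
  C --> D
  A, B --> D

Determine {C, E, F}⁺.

{C, D, E, F, G}

Start with {C, E, F}.
C, E, F --> G applies; add {G} → now {C, E, F, G}.
C --> D applies; add {D} → now {C, D, E, F, G}.
No further FD applies.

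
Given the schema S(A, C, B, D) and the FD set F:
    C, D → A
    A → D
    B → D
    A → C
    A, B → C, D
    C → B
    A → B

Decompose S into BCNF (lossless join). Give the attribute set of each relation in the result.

{A, B, C}; {B, D}

Candidate keys of the original relation: {A}, {C}.
In {A, B, C, D}, {B} is not a superkey ({B}⁺ restricted to this set is {B, D}), so split on B → D into {B, D} and {A, B, C}.
{B, D} is in BCNF.
{A, B, C} is in BCNF.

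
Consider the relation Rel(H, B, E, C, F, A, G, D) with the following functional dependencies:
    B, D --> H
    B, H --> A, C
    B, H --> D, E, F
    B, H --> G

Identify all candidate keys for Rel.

{B} never appears on the right of any FD, so every key must include it.
{B, D} is a candidate key since {B, D}⁺ = {A, B, C, D, E, F, G, H} covers every attribute.
{B, H} is a candidate key since {B, H}⁺ = {A, B, C, D, E, F, G, H} covers every attribute.
Any other superkey properly contains one of these, so there are no further candidate keys.

{B, D}, {B, H}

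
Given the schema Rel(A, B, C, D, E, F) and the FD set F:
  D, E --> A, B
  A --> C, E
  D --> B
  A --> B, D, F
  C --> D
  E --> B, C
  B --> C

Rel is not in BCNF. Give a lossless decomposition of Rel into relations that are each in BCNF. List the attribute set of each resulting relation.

Candidate keys of the original relation: {A}, {E}.
{A, B, C, D, E, F}: {D} determines {B, C, D} here but is not a superkey — split on D --> B, C, giving {B, C, D} and {A, D, E, F}.
{B, C, D} is in BCNF.
{A, D, E, F} is in BCNF.

{A, D, E, F}; {B, C, D}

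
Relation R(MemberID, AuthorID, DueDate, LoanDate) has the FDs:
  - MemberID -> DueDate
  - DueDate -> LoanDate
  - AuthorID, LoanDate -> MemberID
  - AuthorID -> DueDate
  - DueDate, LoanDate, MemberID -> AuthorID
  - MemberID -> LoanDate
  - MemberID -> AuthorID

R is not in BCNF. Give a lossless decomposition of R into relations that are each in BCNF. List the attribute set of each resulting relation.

Candidate keys of the original relation: {AuthorID}, {MemberID}.
Within {AuthorID, DueDate, LoanDate, MemberID}: {DueDate}⁺ ∩ {AuthorID, DueDate, LoanDate, MemberID} = {DueDate, LoanDate}, not the whole set, so DueDate -> LoanDate violates BCNF; decompose into {DueDate, LoanDate} and {AuthorID, DueDate, MemberID}.
{DueDate, LoanDate} has no BCNF violation.
{AuthorID, DueDate, MemberID} has no BCNF violation.

{AuthorID, DueDate, MemberID}; {DueDate, LoanDate}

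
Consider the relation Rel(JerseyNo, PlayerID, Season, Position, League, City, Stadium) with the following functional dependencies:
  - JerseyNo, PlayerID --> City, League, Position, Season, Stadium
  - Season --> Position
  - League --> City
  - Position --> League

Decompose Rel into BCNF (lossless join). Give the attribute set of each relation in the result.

Candidate key of the original relation: {JerseyNo, PlayerID}.
Within {City, JerseyNo, League, PlayerID, Position, Season, Stadium}: {Season}⁺ ∩ {City, JerseyNo, League, PlayerID, Position, Season, Stadium} = {City, League, Position, Season}, not the whole set, so Season --> City, League, Position violates BCNF; decompose into {City, League, Position, Season} and {JerseyNo, PlayerID, Season, Stadium}.
Within {City, League, Position, Season}: {League}⁺ ∩ {City, League, Position, Season} = {City, League}, not the whole set, so League --> City violates BCNF; decompose into {City, League} and {League, Position, Season}.
{City, League} is in BCNF.
Within {League, Position, Season}: {Position}⁺ ∩ {League, Position, Season} = {League, Position}, not the whole set, so Position --> League violates BCNF; decompose into {League, Position} and {Position, Season}.
{League, Position} is in BCNF.
{Position, Season} is in BCNF.
{JerseyNo, PlayerID, Season, Stadium} is in BCNF.

{City, League}; {JerseyNo, PlayerID, Season, Stadium}; {League, Position}; {Position, Season}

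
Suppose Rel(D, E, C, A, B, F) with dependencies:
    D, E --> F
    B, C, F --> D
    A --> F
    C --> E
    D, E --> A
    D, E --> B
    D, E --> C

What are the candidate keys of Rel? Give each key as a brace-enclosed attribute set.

{C, D}⁺ = {A, B, C, D, E, F}, which is every attribute, so {C, D} is a candidate key.
{D, E}⁺ = {A, B, C, D, E, F}, which is every attribute, so {D, E} is a candidate key.
{A, B, C}⁺ = {A, B, C, D, E, F}, which is every attribute, so {A, B, C} is a candidate key.
{B, C, F}⁺ = {A, B, C, D, E, F}, which is every attribute, so {B, C, F} is a candidate key.
These are minimal and exhaustive — every other superkey contains one of them.

{A, B, C}, {B, C, F}, {C, D}, {D, E}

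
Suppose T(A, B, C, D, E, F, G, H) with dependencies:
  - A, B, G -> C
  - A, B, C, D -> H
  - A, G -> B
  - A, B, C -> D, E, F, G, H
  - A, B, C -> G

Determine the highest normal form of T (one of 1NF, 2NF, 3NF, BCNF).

Candidate keys: {A, B, C}, {A, G}. Prime attributes: {A, B, C, G}.
Each dependency's left side is a superkey — BCNF holds.

BCNF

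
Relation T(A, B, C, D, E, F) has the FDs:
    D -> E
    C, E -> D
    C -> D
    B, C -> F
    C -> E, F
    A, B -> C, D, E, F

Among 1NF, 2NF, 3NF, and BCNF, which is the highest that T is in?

2NF

Candidate key: {A, B}. Prime attributes: {A, B}.
D -> E breaks BCNF: {D}⁺ = {D, E}, so {D} is not a superkey.
Because {E} is non-prime and the left side of D -> E is not a superkey, the relation is not in 3NF.
Checking every proper subset of each key, none determines a non-prime attribute — 2NF is satisfied.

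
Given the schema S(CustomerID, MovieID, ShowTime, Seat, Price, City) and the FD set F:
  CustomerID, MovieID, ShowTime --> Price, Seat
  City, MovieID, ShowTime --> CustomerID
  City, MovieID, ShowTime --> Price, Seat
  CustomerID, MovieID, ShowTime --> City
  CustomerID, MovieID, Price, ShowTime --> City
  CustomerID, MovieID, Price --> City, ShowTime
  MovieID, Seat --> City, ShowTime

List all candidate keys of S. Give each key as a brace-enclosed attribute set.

Attributes never on any right-hand side: {MovieID} — every candidate key must contain it.
{MovieID, Seat}⁺ = {City, CustomerID, MovieID, Price, Seat, ShowTime}, which is every attribute, so {MovieID, Seat} is a candidate key.
{City, MovieID, ShowTime}⁺ = {City, CustomerID, MovieID, Price, Seat, ShowTime}, which is every attribute, so {City, MovieID, ShowTime} is a candidate key.
{CustomerID, MovieID, Price}⁺ = {City, CustomerID, MovieID, Price, Seat, ShowTime}, which is every attribute, so {CustomerID, MovieID, Price} is a candidate key.
{CustomerID, MovieID, ShowTime}⁺ = {City, CustomerID, MovieID, Price, Seat, ShowTime}, which is every attribute, so {CustomerID, MovieID, ShowTime} is a candidate key.
No proper subset of any of these is a key, and no other minimal superkey exists.

{City, MovieID, ShowTime}, {CustomerID, MovieID, Price}, {CustomerID, MovieID, ShowTime}, {MovieID, Seat}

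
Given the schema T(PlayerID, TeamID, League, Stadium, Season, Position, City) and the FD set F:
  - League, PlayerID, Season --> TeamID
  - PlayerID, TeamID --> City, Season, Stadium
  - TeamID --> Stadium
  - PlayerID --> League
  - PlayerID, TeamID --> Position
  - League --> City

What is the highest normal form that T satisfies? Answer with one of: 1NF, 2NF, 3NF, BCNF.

Candidate keys: {PlayerID, Season}, {PlayerID, TeamID}. Prime attributes: {PlayerID, Season, TeamID}.
TeamID --> Stadium breaks BCNF: {TeamID}⁺ = {Stadium, TeamID}, so {TeamID} is not a superkey.
TeamID --> Stadium has non-prime {Stadium} on the right and a non-superkey on the left, so 3NF fails.
Since {PlayerID} ⊂ {PlayerID, Season} and {PlayerID}⁺ ⊇ {City, League} with {City, League} non-prime, there is a partial dependency; 2NF fails.

1NF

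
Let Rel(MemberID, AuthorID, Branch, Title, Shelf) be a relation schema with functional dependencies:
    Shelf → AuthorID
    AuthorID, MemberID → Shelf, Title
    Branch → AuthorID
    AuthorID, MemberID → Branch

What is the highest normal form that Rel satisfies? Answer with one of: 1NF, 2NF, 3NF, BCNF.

3NF

Candidate keys: {AuthorID, MemberID}, {Branch, MemberID}, {MemberID, Shelf}. Prime attributes: {AuthorID, Branch, MemberID, Shelf}.
For Shelf → AuthorID we have {Shelf}⁺ = {AuthorID, Shelf}; {Shelf} is not a superkey, so BCNF fails.
Since {AuthorID} ⊆ prime attributes and every other non-superkey FD also has a prime right side, the schema is in 3NF.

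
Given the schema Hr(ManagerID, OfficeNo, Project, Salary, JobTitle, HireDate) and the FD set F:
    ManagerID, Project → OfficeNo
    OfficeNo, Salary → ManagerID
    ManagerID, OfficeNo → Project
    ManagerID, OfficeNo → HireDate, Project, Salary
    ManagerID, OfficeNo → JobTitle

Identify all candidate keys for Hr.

{ManagerID, OfficeNo}, {ManagerID, Project}, {OfficeNo, Salary}

Closure of {ManagerID, OfficeNo} is {HireDate, JobTitle, ManagerID, OfficeNo, Project, Salary}, the whole schema; {ManagerID, OfficeNo} is a candidate key.
Closure of {ManagerID, Project} is {HireDate, JobTitle, ManagerID, OfficeNo, Project, Salary}, the whole schema; {ManagerID, Project} is a candidate key.
Closure of {OfficeNo, Salary} is {HireDate, JobTitle, ManagerID, OfficeNo, Project, Salary}, the whole schema; {OfficeNo, Salary} is a candidate key.
These are minimal and exhaustive — every other superkey contains one of them.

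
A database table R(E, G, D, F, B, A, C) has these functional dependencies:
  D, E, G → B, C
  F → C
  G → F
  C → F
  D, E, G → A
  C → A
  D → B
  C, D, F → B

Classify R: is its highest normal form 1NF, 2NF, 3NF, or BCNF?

Candidate key: {D, E, G}. Prime attributes: {D, E, G}.
F → C breaks BCNF: {F}⁺ = {A, C, F}, so {F} is not a superkey.
F → C has non-prime {C} on the right and a non-superkey on the left, so 3NF fails.
{D} is a proper subset of the key {D, E, G}, and {D}⁺ contains the non-prime attribute {B} — a partial dependency, so 2NF is violated.

1NF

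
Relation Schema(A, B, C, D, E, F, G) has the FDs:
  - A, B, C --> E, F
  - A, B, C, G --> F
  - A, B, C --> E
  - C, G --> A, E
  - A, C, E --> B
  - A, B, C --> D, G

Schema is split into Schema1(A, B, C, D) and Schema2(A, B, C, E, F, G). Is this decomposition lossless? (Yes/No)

Yes

Common attributes: {A, B, C}; their closure is {A, B, C, D, E, F, G}.
This includes all of Schema1, so the common attributes are a superkey of Schema1 — the join is lossless.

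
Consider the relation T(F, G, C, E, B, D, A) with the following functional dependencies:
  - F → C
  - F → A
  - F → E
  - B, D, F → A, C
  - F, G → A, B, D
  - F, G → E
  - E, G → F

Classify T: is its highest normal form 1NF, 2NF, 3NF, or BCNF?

Candidate keys: {E, G}, {F, G}. Prime attributes: {E, F, G}.
For F → C we have {F}⁺ = {A, C, E, F}; {F} is not a superkey, so BCNF fails.
Because {C} is non-prime and the left side of F → C is not a superkey, the relation is not in 3NF.
Since {F} ⊂ {F, G} and {F}⁺ ⊇ {A, C} with {A, C} non-prime, there is a partial dependency; 2NF fails.

1NF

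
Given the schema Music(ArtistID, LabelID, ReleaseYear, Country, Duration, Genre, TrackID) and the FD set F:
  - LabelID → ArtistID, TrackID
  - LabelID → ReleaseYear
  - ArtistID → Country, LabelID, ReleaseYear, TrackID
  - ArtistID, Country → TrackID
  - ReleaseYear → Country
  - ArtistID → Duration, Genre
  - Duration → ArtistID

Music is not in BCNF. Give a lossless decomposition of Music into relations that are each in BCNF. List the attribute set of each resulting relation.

Candidate keys of the original relation: {ArtistID}, {Duration}, {LabelID}.
{ArtistID, Country, Duration, Genre, LabelID, ReleaseYear, TrackID}: {ReleaseYear} determines {Country, ReleaseYear} here but is not a superkey — split on ReleaseYear → Country, giving {Country, ReleaseYear} and {ArtistID, Duration, Genre, LabelID, ReleaseYear, TrackID}.
{Country, ReleaseYear} has no BCNF violation.
{ArtistID, Duration, Genre, LabelID, ReleaseYear, TrackID} has no BCNF violation.

{ArtistID, Duration, Genre, LabelID, ReleaseYear, TrackID}; {Country, ReleaseYear}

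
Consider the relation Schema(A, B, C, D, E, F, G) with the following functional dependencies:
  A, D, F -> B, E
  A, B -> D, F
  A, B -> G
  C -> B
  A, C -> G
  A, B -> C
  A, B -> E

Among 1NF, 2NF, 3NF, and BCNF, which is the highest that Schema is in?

Candidate keys: {A, B}, {A, C}, {A, D, F}. Prime attributes: {A, B, C, D, F}.
For C -> B we have {C}⁺ = {B, C}; {C} is not a superkey, so BCNF fails.
But every attribute on its right side ({B}) is prime, and the same holds for every other non-superkey FD, so 3NF still holds.

3NF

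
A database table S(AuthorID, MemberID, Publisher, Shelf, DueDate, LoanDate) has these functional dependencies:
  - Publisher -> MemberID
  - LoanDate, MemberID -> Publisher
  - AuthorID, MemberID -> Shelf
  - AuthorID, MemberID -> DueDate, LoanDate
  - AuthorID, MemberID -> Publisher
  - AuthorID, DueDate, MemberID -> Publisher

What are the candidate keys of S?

{AuthorID, MemberID}, {AuthorID, Publisher}

Attributes never on any right-hand side: {AuthorID} — every candidate key must contain it.
{AuthorID, MemberID}⁺ = {AuthorID, DueDate, LoanDate, MemberID, Publisher, Shelf}, which is every attribute, so {AuthorID, MemberID} is a candidate key.
{AuthorID, Publisher}⁺ = {AuthorID, DueDate, LoanDate, MemberID, Publisher, Shelf}, which is every attribute, so {AuthorID, Publisher} is a candidate key.
No proper subset of any of these is a key, and no other minimal superkey exists.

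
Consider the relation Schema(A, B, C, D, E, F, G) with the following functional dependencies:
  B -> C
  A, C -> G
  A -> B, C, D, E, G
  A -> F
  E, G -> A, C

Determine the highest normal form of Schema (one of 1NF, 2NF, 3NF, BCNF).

Candidate keys: {A}, {E, G}. Prime attributes: {A, E, G}.
B -> C breaks BCNF: {B}⁺ = {B, C}, so {B} is not a superkey.
Because {C} is non-prime and the left side of B -> C is not a superkey, the relation is not in 3NF.
Checking every proper subset of each key, none determines a non-prime attribute — 2NF is satisfied.

2NF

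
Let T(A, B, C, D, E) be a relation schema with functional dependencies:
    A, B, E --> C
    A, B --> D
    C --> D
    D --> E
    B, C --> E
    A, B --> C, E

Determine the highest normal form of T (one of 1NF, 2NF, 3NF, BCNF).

2NF

Candidate key: {A, B}. Prime attributes: {A, B}.
C --> D: {C}⁺ = {C, D, E}, which is not all of the attributes, so the left side is not a superkey — BCNF is violated.
Because {D} is non-prime and the left side of C --> D is not a superkey, the relation is not in 3NF.
No proper subset of a key has a non-prime attribute in its closure, so there is no partial dependency; 2NF holds.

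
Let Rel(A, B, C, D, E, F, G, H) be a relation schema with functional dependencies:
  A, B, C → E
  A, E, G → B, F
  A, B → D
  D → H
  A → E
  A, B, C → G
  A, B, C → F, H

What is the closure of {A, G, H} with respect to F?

{A, B, D, E, F, G, H}

Start with {A, G, H}.
A → E applies; add {E} → now {A, E, G, H}.
A, E, G → B, F applies; add {B, F} → now {A, B, E, F, G, H}.
A, B → D applies; add {D} → now {A, B, D, E, F, G, H}.
No further FD applies.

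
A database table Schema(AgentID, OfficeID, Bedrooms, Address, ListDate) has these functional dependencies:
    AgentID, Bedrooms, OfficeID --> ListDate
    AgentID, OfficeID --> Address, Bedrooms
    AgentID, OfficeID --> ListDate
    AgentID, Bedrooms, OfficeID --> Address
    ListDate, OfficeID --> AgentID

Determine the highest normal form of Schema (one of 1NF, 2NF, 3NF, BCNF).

BCNF

Candidate keys: {AgentID, OfficeID}, {ListDate, OfficeID}. Prime attributes: {AgentID, ListDate, OfficeID}.
The left-hand side of every FD is a superkey, so BCNF is satisfied.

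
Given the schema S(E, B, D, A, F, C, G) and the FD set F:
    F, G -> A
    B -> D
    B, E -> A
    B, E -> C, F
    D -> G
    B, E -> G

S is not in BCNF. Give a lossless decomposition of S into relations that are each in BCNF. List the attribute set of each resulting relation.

Candidate key of the original relation: {B, E}.
Within {A, B, C, D, E, F, G}: {F, G}⁺ ∩ {A, B, C, D, E, F, G} = {A, F, G}, not the whole set, so F, G -> A violates BCNF; decompose into {A, F, G} and {B, C, D, E, F, G}.
{A, F, G}: every determinant is a superkey — BCNF.
Within {B, C, D, E, F, G}: {B}⁺ ∩ {B, C, D, E, F, G} = {B, D, G}, not the whole set, so B -> D, G violates BCNF; decompose into {B, D, G} and {B, C, E, F}.
Within {B, D, G}: {D}⁺ ∩ {B, D, G} = {D, G}, not the whole set, so D -> G violates BCNF; decompose into {D, G} and {B, D}.
{D, G}: every determinant is a superkey — BCNF.
{B, D}: every determinant is a superkey — BCNF.
{B, C, E, F}: every determinant is a superkey — BCNF.

{A, F, G}; {B, C, E, F}; {B, D}; {D, G}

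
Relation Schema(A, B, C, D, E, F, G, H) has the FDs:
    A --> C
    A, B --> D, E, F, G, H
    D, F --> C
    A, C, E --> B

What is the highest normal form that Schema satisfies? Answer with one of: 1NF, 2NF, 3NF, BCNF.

1NF

Candidate keys: {A, B}, {A, E}. Prime attributes: {A, B, E}.
A --> C: {A}⁺ = {A, C}, which is not all of the attributes, so the left side is not a superkey — BCNF is violated.
A --> C has non-prime {C} on the right and a non-superkey on the left, so 3NF fails.
The proper key subset {A} of {A, B} determines non-prime {C}, so the relation is not even in 2NF.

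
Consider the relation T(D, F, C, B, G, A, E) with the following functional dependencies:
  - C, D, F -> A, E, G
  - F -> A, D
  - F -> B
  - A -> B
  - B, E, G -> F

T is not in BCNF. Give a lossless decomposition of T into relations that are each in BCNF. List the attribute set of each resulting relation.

Candidate keys of the original relation: {A, C, E, G}, {B, C, E, G}, {C, F}.
In {A, B, C, D, E, F, G}, {F} is not a superkey ({F}⁺ restricted to this set is {A, B, D, F}), so split on F -> A, B, D into {A, B, D, F} and {C, E, F, G}.
In {A, B, D, F}, {A} is not a superkey ({A}⁺ restricted to this set is {A, B}), so split on A -> B into {A, B} and {A, D, F}.
{A, B} is in BCNF.
{A, D, F} is in BCNF.
{C, E, F, G} is in BCNF.

{A, B}; {A, D, F}; {C, E, F, G}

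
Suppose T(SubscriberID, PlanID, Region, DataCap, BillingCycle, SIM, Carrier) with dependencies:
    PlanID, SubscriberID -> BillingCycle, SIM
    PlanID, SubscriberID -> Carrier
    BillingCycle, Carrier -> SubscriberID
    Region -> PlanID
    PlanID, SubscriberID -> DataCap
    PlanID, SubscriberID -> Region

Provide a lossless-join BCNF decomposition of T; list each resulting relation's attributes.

{BillingCycle, Carrier, DataCap, Region, SIM}; {BillingCycle, Carrier, SubscriberID}; {PlanID, Region}

Candidate keys of the original relation: {BillingCycle, Carrier, PlanID}, {BillingCycle, Carrier, Region}, {PlanID, SubscriberID}, {Region, SubscriberID}.
Within {BillingCycle, Carrier, DataCap, PlanID, Region, SIM, SubscriberID}: {BillingCycle, Carrier}⁺ ∩ {BillingCycle, Carrier, DataCap, PlanID, Region, SIM, SubscriberID} = {BillingCycle, Carrier, SubscriberID}, not the whole set, so BillingCycle, Carrier -> SubscriberID violates BCNF; decompose into {BillingCycle, Carrier, SubscriberID} and {BillingCycle, Carrier, DataCap, PlanID, Region, SIM}.
{BillingCycle, Carrier, SubscriberID} has no BCNF violation.
Within {BillingCycle, Carrier, DataCap, PlanID, Region, SIM}: {Region}⁺ ∩ {BillingCycle, Carrier, DataCap, PlanID, Region, SIM} = {PlanID, Region}, not the whole set, so Region -> PlanID violates BCNF; decompose into {PlanID, Region} and {BillingCycle, Carrier, DataCap, Region, SIM}.
{PlanID, Region} has no BCNF violation.
{BillingCycle, Carrier, DataCap, Region, SIM} has no BCNF violation.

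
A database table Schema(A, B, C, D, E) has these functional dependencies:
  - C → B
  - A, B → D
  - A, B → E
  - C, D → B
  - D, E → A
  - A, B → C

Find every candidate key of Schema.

{A, B}, {A, C}, {B, D, E}, {C, D, E}

{A, B} is a candidate key since {A, B}⁺ = {A, B, C, D, E} covers every attribute.
{A, C} is a candidate key since {A, C}⁺ = {A, B, C, D, E} covers every attribute.
{B, D, E} is a candidate key since {B, D, E}⁺ = {A, B, C, D, E} covers every attribute.
{C, D, E} is a candidate key since {C, D, E}⁺ = {A, B, C, D, E} covers every attribute.
Any other superkey properly contains one of these, so there are no further candidate keys.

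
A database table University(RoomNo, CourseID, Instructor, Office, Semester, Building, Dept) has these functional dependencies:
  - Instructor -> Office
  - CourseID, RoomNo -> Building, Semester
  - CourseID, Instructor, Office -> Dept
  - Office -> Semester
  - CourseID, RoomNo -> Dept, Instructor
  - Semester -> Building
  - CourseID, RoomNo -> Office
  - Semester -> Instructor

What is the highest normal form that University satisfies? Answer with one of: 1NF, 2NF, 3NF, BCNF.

2NF

Candidate key: {CourseID, RoomNo}. Prime attributes: {CourseID, RoomNo}.
Instructor -> Office: {Instructor}⁺ = {Building, Instructor, Office, Semester}, which is not all of the attributes, so the left side is not a superkey — BCNF is violated.
Instructor -> Office has non-prime {Office} on the right and a non-superkey on the left, so 3NF fails.
No non-prime attribute depends on a proper subset of any candidate key, so 2NF holds.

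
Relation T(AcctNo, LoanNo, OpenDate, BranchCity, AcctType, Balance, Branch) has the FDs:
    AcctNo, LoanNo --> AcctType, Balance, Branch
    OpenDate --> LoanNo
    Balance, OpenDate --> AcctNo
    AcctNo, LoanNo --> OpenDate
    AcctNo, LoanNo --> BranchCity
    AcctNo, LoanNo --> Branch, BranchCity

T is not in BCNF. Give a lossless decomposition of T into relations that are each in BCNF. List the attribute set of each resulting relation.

Candidate keys of the original relation: {AcctNo, LoanNo}, {AcctNo, OpenDate}, {Balance, OpenDate}.
{AcctNo, AcctType, Balance, Branch, BranchCity, LoanNo, OpenDate}: {OpenDate} determines {LoanNo, OpenDate} here but is not a superkey — split on OpenDate --> LoanNo, giving {LoanNo, OpenDate} and {AcctNo, AcctType, Balance, Branch, BranchCity, OpenDate}.
{LoanNo, OpenDate} has no BCNF violation.
{AcctNo, AcctType, Balance, Branch, BranchCity, OpenDate} has no BCNF violation.

{AcctNo, AcctType, Balance, Branch, BranchCity, OpenDate}; {LoanNo, OpenDate}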